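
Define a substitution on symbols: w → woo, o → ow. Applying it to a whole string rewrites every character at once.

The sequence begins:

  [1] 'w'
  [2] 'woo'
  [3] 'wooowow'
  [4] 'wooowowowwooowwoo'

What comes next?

Rewriting the 17 symbols of wooowowowwooowwoo one by one yields woo ow ow ow woo ow woo ow woo woo ow ow ow woo woo ow ow; concatenated:

wooowowowwooowwooowwoowooowowowwoowooowow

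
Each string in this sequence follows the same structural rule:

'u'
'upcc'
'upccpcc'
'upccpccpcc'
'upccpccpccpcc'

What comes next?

upccpccpccpccpcc

The strings grow by a fixed suffix pcc each time.
One more step from upccpccpccpcc gives the answer.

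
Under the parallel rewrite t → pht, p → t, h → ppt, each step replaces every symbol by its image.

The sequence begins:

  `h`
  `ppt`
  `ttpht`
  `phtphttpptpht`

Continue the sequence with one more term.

φ(phtphttpptpht) expands symbol-by-symbol to t ppt pht t ppt pht pht t t pht t ppt pht; joining the 13 pieces gives the next term.

tpptphttpptphtphtttphttpptpht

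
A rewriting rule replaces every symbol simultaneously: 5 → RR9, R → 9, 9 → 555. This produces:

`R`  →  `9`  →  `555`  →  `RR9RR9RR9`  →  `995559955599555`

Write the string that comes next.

555555RR9RR9RR9555555RR9RR9RR9555555RR9RR9RR9

Replace each of the 15 characters of 995559955599555 in place — 555 555 RR9 RR9 RR9 555 555 RR9 RR9 RR9 555 555 RR9 RR9 RR9 — and concatenate.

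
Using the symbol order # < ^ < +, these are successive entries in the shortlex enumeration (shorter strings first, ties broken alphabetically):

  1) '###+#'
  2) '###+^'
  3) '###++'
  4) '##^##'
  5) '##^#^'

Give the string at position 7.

Advancing 2 positions from ##^#^ through ##^#^ → ##^#+ reaches term 7.

##^^#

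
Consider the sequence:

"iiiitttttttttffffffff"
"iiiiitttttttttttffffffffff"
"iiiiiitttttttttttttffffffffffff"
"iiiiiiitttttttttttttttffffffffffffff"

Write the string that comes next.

The n-th term is n+1 i's then 2n+3 t's then 2n+2 f's, where the shown terms are n = 3, 4, 5, 6.
For the next term, n = 7, so the run lengths are 8, 17, 16.

iiiiiiiitttttttttttttttttffffffffffffffff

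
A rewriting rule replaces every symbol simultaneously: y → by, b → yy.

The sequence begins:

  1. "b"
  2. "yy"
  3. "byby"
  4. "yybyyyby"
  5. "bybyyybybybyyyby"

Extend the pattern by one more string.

Rewriting the 16 symbols of bybyyybybybyyyby one by one yields yy by yy by by by yy by yy by yy by by by yy by; concatenated:

yybyyybybybyyybyyybyyybybybyyyby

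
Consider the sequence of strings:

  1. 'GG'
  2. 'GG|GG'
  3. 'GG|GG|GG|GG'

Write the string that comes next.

s(k+1) = s(k)·|·s(k) — each term doubles the last with '|' between the halves.
Doubling GG|GG|GG|GG with '|' between the halves:

GG|GG|GG|GG|GG|GG|GG|GG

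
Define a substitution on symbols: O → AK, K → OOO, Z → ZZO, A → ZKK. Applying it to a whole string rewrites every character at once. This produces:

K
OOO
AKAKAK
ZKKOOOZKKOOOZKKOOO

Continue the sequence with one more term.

Replace each of the 18 characters of ZKKOOOZKKOOOZKKOOO in place — ZZO OOO OOO AK AK AK ZZO OOO OOO AK AK AK ZZO OOO OOO AK AK AK — and concatenate.

ZZOOOOOOOAKAKAKZZOOOOOOOAKAKAKZZOOOOOOOAKAKAK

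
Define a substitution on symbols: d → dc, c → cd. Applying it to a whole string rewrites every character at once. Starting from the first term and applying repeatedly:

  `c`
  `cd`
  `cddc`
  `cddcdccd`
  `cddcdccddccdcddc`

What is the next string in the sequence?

cddcdccddccdcddcdccdcddccddcdccd

Replace each of the 16 characters of cddcdccddccdcddc in place — cd dc dc cd dc cd cd dc dc cd cd dc cd dc dc cd — and concatenate.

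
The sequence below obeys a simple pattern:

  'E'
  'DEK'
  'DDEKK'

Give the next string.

DDDEKKK

Every step adds D to the front and K to the end of the previous string.
So the next term is D·DDEKK·K.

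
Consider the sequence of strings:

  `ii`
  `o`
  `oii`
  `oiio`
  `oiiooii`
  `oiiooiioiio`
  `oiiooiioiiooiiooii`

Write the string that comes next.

oiiooiioiiooiiooiioiiooiioiio

This is a Fibonacci-style word recurrence s(k) = s(k−1)·s(k−2): e.g. o·ii = oii.
The next term joins oiiooiioiiooiiooii and oiiooiioiio.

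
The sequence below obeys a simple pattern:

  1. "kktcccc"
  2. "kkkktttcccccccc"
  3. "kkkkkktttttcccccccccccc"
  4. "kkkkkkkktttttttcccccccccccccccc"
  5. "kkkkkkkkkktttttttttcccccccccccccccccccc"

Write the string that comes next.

kkkkkkkkkkkktttttttttttcccccccccccccccccccccccc

Reading off run lengths: k runs 2, 4, 6, 8, 10; t runs 1, 3, 5, 7, 9; c runs 4, 8, 12, 16, 20 — each is linear in n (n = 1, 2, …).
At n = 6 the blocks have lengths 12, 11, 24.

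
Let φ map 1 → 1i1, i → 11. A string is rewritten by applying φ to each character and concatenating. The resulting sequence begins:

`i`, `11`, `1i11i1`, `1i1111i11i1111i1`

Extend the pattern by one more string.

1i1111i11i11i11i1111i11i1111i11i11i11i1111i1

Applying the rule to each of the 16 symbols of 1i1111i11i1111i1 gives the pieces 1i1 11 1i1 1i1 1i1 1i1 11 1i1 1i1 11 1i1 1i1 1i1 1i1 11 1i1, which concatenate to the answer.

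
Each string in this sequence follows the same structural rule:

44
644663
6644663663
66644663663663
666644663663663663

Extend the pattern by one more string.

Every step adds 6 to the front and 663 to the end of the previous string.
Applying this once more to 666644663663663663:

6666644663663663663663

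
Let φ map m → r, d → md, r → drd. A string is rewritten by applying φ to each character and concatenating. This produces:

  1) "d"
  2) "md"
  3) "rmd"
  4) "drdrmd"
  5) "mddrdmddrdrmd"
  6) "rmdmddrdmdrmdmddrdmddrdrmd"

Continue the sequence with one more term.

drdrmdrmdmddrdmdrmddrdrmdrmdmddrdmdrmdmddrdmddrdrmd

Applying the rule to each of the 26 symbols of rmdmddrdmdrmdmddrdmddrdrmd gives the pieces drd r md r md md drd md r md drd r md r md md drd md r md md drd md drd r md, which concatenate to the answer.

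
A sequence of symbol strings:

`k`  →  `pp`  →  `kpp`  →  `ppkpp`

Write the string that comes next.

From term 3 onward, concatenate the second-to-last term with the last: k·pp = kpp, pp·kpp = ppkpp, …
So term 5 is kpp·ppkpp.

kppppkpp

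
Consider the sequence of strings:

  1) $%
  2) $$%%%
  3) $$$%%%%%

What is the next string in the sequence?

$$$$%%%%%%%

The n-th term is n $'s then 2n-1 %'s (n = 1, 2, …).
For the next term, n = 4, so the run lengths are 4, 7.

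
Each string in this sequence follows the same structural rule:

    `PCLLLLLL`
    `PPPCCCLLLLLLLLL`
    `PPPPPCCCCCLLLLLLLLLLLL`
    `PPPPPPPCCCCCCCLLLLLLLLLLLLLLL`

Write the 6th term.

PPPPPPPPPPPCCCCCCCCCCCLLLLLLLLLLLLLLLLLLLLL

The n-th term is 2n-1 P's then 2n-1 C's then 3n+3 L's (n = 1, 2, …).
Setting n = 6 gives 11, 11, 21 characters in each block.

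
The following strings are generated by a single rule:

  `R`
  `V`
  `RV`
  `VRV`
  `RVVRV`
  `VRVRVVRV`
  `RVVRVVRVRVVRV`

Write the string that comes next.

VRVRVVRVRVVRVVRVRVVRV

Each term (from the third on) is the two preceding terms concatenated in order: term 3 = R·V = RV.
So term 8 is VRVRVVRV·RVVRVVRVRVVRV.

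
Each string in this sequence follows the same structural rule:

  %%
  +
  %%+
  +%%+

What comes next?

From term 3 onward, concatenate the second-to-last term with the last: %%·+ = %%+, +·%%+ = +%%+, …
The next term joins %%+ and +%%+.

%%++%%+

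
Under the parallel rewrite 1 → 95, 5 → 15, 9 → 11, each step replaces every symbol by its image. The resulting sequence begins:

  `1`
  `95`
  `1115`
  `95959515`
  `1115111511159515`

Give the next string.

φ(1115111511159515) expands symbol-by-symbol to 95 95 95 15 95 95 95 15 95 95 95 15 11 15 95 15; joining the 16 pieces gives the next term.

95959515959595159595951511159515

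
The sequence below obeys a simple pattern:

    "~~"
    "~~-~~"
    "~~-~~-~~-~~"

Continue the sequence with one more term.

Each string is two copies of the previous one joined by '-'.
So the next term is two copies of ~~-~~-~~-~~ with '-' between the halves.

~~-~~-~~-~~-~~-~~-~~-~~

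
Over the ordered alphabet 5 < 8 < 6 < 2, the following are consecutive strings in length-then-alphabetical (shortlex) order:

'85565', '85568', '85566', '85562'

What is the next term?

85525

The successor of 85562 increments the rightmost position that isn't already 2 and resets every position after it to 5.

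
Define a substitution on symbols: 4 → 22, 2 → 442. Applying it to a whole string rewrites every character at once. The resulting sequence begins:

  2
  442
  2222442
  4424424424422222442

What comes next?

Replace each of the 19 characters of 4424424424422222442 in place — 22 22 442 22 22 442 22 22 442 22 22 442 442 442 442 442 22 22 442 — and concatenate.

22224422222442222244222224424424424424422222442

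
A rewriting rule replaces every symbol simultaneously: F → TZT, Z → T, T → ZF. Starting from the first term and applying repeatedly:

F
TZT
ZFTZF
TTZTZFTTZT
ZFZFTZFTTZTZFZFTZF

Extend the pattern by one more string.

TTZTTTZTZFTTZTZFZFTZFTTZTTTZTZFTTZT

Replace each of the 18 characters of ZFZFTZFTTZTZFZFTZF in place — T TZT T TZT ZF T TZT ZF ZF T ZF T TZT T TZT ZF T TZT — and concatenate.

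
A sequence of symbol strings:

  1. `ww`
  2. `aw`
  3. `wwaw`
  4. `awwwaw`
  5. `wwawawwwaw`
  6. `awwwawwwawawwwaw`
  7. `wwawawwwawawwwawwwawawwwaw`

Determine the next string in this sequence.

awwwawwwawawwwawwwawawwwawawwwawwwawawwwaw

This is a Fibonacci-style word recurrence s(k) = s(k−2)·s(k−1): e.g. ww·aw = wwaw.
So term 8 is awwwawwwawawwwaw·wwawawwwawawwwawwwawawwwaw.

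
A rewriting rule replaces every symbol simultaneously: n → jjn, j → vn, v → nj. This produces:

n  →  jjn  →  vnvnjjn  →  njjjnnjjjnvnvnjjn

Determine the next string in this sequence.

Rewriting the 17 symbols of njjjnnjjjnvnvnjjn one by one yields jjn vn vn vn jjn jjn vn vn vn jjn nj jjn nj jjn vn vn jjn; concatenated:

jjnvnvnvnjjnjjnvnvnvnjjnnjjjnnjjjnvnvnjjn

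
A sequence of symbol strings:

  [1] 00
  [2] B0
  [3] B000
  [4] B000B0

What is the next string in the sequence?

Each term (from the third on) is the previous term followed by the one before it: term 3 = B0·00 = B000.
So term 5 is B000B0·B000.

B000B0B000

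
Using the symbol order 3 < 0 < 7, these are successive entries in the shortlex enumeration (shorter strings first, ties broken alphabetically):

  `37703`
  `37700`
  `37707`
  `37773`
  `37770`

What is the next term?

Find the rightmost character of 37770 below 7, bump it to the next letter, and reset everything to its right to 3.

37777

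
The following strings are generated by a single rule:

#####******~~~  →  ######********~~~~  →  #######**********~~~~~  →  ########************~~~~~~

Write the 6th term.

##########****************~~~~~~~~

Each string has the form #^{n+2} *^{2n} ~^{n}, where the shown terms are n = 3, 4, 5, 6.
For term 6, n = 8, so the run lengths are 10, 16, 8.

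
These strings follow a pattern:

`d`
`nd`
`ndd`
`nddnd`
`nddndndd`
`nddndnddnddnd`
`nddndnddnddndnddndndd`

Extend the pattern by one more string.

nddndnddnddndnddndnddnddndnddnddnd

From term 3 onward, concatenate the last term with the second-to-last: nd·d = ndd, ndd·nd = nddnd, …
So term 8 is nddndnddnddndnddndndd·nddndnddnddnd.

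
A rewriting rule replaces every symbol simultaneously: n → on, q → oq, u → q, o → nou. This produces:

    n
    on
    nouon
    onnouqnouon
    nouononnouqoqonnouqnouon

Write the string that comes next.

onnouqnouonnouononnouqoqnouoqnouononnouqoqonnouqnouon

φ(nouononnouqoqonnouqnouon) expands symbol-by-symbol to on nou q nou on nou on on nou q oq nou oq nou on on nou q oq on nou q nou on; joining the 24 pieces gives the next term.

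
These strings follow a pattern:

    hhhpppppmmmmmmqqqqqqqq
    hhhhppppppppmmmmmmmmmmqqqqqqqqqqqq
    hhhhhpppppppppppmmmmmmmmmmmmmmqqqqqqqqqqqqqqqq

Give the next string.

hhhhhhppppppppppppppmmmmmmmmmmmmmmmmmmqqqqqqqqqqqqqqqqqqqq

Term n consists of n+1 h's, followed by 3n-1 p's, followed by 4n-2 m's, followed by 4n q's, where the shown terms are n = 2, 3, 4.
Setting n = 5 gives 6, 14, 18, 20 characters in each block.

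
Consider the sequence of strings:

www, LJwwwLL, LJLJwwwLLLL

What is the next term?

LJLJLJwwwLLLLLL

Each term wraps the previous one in LJ on the left and LL on the right.
So the next term is LJ·LJLJwwwLLLL·LL.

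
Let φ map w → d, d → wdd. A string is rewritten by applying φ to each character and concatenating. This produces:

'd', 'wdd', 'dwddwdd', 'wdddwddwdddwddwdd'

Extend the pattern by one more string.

dwddwddwdddwddwdddwddwddwdddwddwdddwddwdd

Replace each of the 17 characters of wdddwddwdddwddwdd in place — d wdd wdd wdd d wdd wdd d wdd wdd wdd d wdd wdd d wdd wdd — and concatenate.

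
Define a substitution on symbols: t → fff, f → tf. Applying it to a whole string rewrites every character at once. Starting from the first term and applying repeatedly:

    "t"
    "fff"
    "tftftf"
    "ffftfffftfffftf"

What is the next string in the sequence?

Applying the rule to each of the 15 symbols of ffftfffftfffftf gives the pieces tf tf tf fff tf tf tf tf fff tf tf tf tf fff tf, which concatenate to the answer.

tftftfffftftftftfffftftftftfffftf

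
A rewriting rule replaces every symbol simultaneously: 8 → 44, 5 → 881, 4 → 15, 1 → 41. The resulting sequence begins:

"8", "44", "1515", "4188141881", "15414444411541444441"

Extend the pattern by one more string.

φ(15414444411541444441) expands symbol-by-symbol to 41 881 15 41 15 15 15 15 15 41 41 881 15 41 15 15 15 15 15 41; joining the 20 pieces gives the next term.

418811541151515151541418811541151515151541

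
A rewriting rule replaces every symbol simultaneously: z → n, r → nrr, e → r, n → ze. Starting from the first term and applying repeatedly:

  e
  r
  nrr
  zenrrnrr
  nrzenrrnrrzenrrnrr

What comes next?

Applying the rule to each of the 18 symbols of nrzenrrnrrzenrrnrr gives the pieces ze nrr n r ze nrr nrr ze nrr nrr n r ze nrr nrr ze nrr nrr, which concatenate to the answer.

zenrrnrzenrrnrrzenrrnrrnrzenrrnrrzenrrnrr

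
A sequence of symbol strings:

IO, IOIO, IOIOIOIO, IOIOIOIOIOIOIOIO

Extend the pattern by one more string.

s(k+1) = s(k)·s(k) — each term doubles the last.
One more doubling of IOIOIOIOIOIOIOIO gives the answer.

IOIOIOIOIOIOIOIOIOIOIOIOIOIOIOIO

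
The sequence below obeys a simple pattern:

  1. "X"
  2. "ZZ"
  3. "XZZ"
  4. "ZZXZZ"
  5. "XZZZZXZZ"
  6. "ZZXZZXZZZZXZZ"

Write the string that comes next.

Each term (from the third on) is the two preceding terms concatenated in order: term 3 = X·ZZ = XZZ.
The next term joins XZZZZXZZ and ZZXZZXZZZZXZZ.

XZZZZXZZZZXZZXZZZZXZZ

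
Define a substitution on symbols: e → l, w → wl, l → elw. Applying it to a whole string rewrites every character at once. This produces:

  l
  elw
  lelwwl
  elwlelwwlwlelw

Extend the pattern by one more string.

Rewriting the 14 symbols of elwlelwwlwlelw one by one yields l elw wl elw l elw wl wl elw wl elw l elw wl; concatenated:

lelwwlelwlelwwlwlelwwlelwlelwwl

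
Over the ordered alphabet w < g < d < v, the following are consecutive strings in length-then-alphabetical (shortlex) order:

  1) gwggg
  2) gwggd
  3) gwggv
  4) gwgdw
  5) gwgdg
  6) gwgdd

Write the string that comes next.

gwgdv

The successor of gwgdd increments the rightmost position that isn't already v and resets every position after it to w.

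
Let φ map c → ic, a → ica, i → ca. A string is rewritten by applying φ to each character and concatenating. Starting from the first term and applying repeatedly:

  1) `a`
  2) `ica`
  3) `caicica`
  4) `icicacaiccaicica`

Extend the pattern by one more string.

φ(icicacaiccaicica) expands symbol-by-symbol to ca ic ca ic ica ic ica ca ic ic ica ca ic ca ic ica; joining the 16 pieces gives the next term.

caiccaicicaicicacaicicicacaiccaicica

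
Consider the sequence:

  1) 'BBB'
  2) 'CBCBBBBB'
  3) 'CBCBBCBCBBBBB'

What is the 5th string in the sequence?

Every step adds CBCBB at the front: s(k+1) = CBCBB·s(k).
From CBCBBCBCBBBBB, 2 further steps: CBCBBCBCBBBBB → CBCBBCBCBBCBCBBBBB → (answer).

CBCBBCBCBBCBCBBCBCBBBBB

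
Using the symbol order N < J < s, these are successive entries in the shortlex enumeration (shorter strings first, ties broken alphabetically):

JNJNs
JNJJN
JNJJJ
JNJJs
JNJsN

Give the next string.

JNJsJ

Treat JNJsN as a base-3 numeral over the given alphabet and add one, carrying through any trailing s's.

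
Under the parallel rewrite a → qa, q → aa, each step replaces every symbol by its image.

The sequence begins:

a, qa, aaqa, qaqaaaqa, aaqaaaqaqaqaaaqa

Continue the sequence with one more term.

φ(aaqaaaqaqaqaaaqa) expands symbol-by-symbol to qa qa aa qa qa qa aa qa aa qa aa qa qa qa aa qa; joining the 16 pieces gives the next term.

qaqaaaqaqaqaaaqaaaqaaaqaqaqaaaqa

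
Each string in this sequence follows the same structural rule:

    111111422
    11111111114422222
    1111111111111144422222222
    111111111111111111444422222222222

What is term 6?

Reading off run lengths: 1 runs 6, 10, 14, 18; 4 runs 1, 2, 3, 4; 2 runs 2, 5, 8, 11 — each is linear in n (n = 1, 2, …).
At n = 6 the blocks have lengths 26, 6, 17.

1111111111111111111111111144444422222222222222222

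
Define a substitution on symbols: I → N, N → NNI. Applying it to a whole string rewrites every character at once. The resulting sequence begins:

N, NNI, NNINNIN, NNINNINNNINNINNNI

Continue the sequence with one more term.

Replace each of the 17 characters of NNINNINNNINNINNNI in place — NNI NNI N NNI NNI N NNI NNI NNI N NNI NNI N NNI NNI NNI N — and concatenate.

NNINNINNNINNINNNINNINNINNNINNINNNINNINNIN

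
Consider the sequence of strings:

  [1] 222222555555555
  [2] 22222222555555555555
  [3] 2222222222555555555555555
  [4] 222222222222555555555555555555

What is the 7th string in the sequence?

222222222222222222555555555555555555555555555

The n-th term is 2n 2's then 3n 5's, where the shown terms are n = 3, 4, 5, 6.
At n = 9 the blocks have lengths 18, 27.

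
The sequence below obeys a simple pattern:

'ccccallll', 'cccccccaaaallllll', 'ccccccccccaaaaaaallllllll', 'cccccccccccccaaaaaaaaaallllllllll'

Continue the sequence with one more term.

ccccccccccccccccaaaaaaaaaaaaallllllllllll

Reading off run lengths: c runs 4, 7, 10, 13; a runs 1, 4, 7, 10; l runs 4, 6, 8, 10 — each is linear in n (n = 1, 2, …).
At n = 5 the blocks have lengths 16, 13, 12.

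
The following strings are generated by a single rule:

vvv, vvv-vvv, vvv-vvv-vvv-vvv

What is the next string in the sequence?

s(k+1) = s(k)·-·s(k) — each term doubles the last with '-' between the halves.
Doubling vvv-vvv-vvv-vvv with '-' between the halves:

vvv-vvv-vvv-vvv-vvv-vvv-vvv-vvv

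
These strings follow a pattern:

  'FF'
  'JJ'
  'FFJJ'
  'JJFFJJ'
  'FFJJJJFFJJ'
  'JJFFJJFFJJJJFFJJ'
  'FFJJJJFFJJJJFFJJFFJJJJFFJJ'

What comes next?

From term 3 onward, concatenate the second-to-last term with the last: FF·JJ = FFJJ, JJ·FFJJ = JJFFJJ, …
Continuing: JJFFJJFFJJJJFFJJ · FFJJJJFFJJJJFFJJFFJJJJFFJJ gives term 8.

JJFFJJFFJJJJFFJJFFJJJJFFJJJJFFJJFFJJJJFFJJ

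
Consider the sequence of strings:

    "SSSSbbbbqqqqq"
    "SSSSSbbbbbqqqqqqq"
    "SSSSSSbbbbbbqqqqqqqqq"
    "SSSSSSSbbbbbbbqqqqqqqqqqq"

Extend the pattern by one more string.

Term n consists of n+2 S's, followed by n+2 b's, followed by 2n+1 q's, where the shown terms are n = 2, 3, 4, 5.
At n = 6 the blocks have lengths 8, 8, 13.

SSSSSSSSbbbbbbbbqqqqqqqqqqqqq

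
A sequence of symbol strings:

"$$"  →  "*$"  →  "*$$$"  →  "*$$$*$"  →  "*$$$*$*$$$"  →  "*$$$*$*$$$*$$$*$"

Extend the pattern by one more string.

*$$$*$*$$$*$$$*$*$$$*$*$$$

From term 3 onward, concatenate the last term with the second-to-last: *$·$$ = *$$$, *$$$·*$ = *$$$*$, …
Continuing: *$$$*$*$$$*$$$*$ · *$$$*$*$$$ gives term 7.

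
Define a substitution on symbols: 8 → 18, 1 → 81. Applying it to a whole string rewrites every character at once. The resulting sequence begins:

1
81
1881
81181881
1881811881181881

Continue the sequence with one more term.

Rewriting the 16 symbols of 1881811881181881 one by one yields 81 18 18 81 18 81 81 18 18 81 81 18 81 18 18 81; concatenated:

81181881188181181881811881181881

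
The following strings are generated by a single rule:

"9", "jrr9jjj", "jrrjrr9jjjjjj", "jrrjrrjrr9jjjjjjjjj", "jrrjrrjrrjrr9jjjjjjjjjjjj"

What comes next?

jrrjrrjrrjrrjrr9jjjjjjjjjjjjjjj

Each term wraps the previous one in jrr on the left and jjj on the right.
One more step from jrrjrrjrrjrr9jjjjjjjjjjjj gives the answer.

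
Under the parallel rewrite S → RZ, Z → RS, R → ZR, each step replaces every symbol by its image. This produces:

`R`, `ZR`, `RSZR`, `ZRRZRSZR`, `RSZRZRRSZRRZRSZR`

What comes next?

Replace each of the 16 characters of RSZRZRRSZRRZRSZR in place — ZR RZ RS ZR RS ZR ZR RZ RS ZR ZR RS ZR RZ RS ZR — and concatenate.

ZRRZRSZRRSZRZRRZRSZRZRRSZRRZRSZR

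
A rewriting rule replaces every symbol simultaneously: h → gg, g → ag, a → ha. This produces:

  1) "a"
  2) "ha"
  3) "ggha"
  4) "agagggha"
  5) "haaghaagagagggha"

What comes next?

gghahaaggghahaaghaaghaagagagggha

Applying the rule to each of the 16 symbols of haaghaagagagggha gives the pieces gg ha ha ag gg ha ha ag ha ag ha ag ag ag gg ha, which concatenate to the answer.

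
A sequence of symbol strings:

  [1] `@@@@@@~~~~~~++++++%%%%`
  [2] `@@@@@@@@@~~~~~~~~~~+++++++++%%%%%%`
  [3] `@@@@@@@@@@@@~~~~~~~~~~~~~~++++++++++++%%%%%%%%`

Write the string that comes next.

Each string has the form @^{3n} ~^{4n-2} +^{3n} %^{2n}, where the shown terms are n = 2, 3, 4.
At n = 5 the blocks have lengths 15, 18, 15, 10.

@@@@@@@@@@@@@@@~~~~~~~~~~~~~~~~~~+++++++++++++++%%%%%%%%%%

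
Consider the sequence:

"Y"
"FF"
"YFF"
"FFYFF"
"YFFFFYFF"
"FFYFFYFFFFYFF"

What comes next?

Each term (from the third on) is the two preceding terms concatenated in order: term 3 = Y·FF = YFF.
Continuing: YFFFFYFF · FFYFFYFFFFYFF gives term 7.

YFFFFYFFFFYFFYFFFFYFF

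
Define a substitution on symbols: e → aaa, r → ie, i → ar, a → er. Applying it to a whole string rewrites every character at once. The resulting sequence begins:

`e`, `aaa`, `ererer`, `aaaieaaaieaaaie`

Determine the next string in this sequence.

Rewriting the 15 symbols of aaaieaaaieaaaie one by one yields er er er ar aaa er er er ar aaa er er er ar aaa; concatenated:

erereraraaaerereraraaaerereraraaa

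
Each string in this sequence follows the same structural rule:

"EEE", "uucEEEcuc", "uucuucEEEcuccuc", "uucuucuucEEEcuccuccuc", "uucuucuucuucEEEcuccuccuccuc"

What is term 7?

uucuucuucuucuucuucEEEcuccuccuccuccuccuc

s(k+1) = uuc·s(k)·cuc, so each term gains uuc as a prefix and cuc as a suffix.
From uucuucuucuucEEEcuccuccuccuc, 2 further steps: uucuucuucuucEEEcuccuccuccuc → uucuucuucuucuucEEEcuccuccuccuccuc → (answer).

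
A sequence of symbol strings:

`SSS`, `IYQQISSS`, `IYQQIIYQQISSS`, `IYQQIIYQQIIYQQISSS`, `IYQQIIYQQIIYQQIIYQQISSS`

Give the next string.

The strings grow by a fixed prefix IYQQI each time.
So the next term is IYQQI·IYQQIIYQQIIYQQIIYQQISSS.

IYQQIIYQQIIYQQIIYQQIIYQQISSS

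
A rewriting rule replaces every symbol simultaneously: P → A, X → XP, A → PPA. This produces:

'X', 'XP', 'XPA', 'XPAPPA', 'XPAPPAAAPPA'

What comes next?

Rewriting each symbol of XPAPPAAAPPA: X→XP, P→A, A→PPA, P→A, P→A, A→PPA, A→PPA, A→PPA, P→A, P→A, A→PPA, which concatenates to XP A PPA A A PPA PPA PPA A A PPA.

XPAPPAAAPPAPPAPPAAAPPA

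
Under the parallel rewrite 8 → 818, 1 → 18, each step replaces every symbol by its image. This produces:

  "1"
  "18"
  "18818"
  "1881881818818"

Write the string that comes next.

1881881818818818188181881881818818

φ(1881881818818) expands symbol-by-symbol to 18 818 818 18 818 818 18 818 18 818 818 18 818; joining the 13 pieces gives the next term.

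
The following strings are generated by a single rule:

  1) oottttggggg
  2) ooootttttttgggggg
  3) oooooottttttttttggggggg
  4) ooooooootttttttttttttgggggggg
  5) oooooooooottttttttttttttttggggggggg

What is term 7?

oooooooooooooottttttttttttttttttttttggggggggggg

Each string has the form o^{2n-2} t^{3n-2} g^{n+3}, where the shown terms are n = 2, 3, 4, 5, 6.
For term 7, n = 8, so the run lengths are 14, 22, 11.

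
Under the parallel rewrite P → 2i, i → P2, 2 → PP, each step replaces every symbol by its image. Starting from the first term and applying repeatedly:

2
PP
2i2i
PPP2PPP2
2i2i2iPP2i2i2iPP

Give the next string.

φ(2i2i2iPP2i2i2iPP) expands symbol-by-symbol to PP P2 PP P2 PP P2 2i 2i PP P2 PP P2 PP P2 2i 2i; joining the 16 pieces gives the next term.

PPP2PPP2PPP22i2iPPP2PPP2PPP22i2i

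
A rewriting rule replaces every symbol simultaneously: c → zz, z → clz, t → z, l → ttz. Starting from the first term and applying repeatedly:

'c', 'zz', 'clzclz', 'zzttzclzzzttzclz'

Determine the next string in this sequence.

clzclzzzclzzzttzclzclzclzzzclzzzttzclz

Applying the rule to each of the 16 symbols of zzttzclzzzttzclz gives the pieces clz clz z z clz zz ttz clz clz clz z z clz zz ttz clz, which concatenate to the answer.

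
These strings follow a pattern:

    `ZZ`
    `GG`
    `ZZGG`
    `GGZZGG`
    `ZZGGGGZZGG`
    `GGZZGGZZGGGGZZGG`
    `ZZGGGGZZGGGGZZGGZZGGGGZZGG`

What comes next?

From term 3 onward, concatenate the second-to-last term with the last: ZZ·GG = ZZGG, GG·ZZGG = GGZZGG, …
So term 8 is GGZZGGZZGGGGZZGG·ZZGGGGZZGGGGZZGGZZGGGGZZGG.

GGZZGGZZGGGGZZGGZZGGGGZZGGGGZZGGZZGGGGZZGG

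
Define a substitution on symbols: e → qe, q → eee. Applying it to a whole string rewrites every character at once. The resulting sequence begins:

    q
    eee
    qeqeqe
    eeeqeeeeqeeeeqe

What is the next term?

Replace each of the 15 characters of eeeqeeeeqeeeeqe in place — qe qe qe eee qe qe qe qe eee qe qe qe qe eee qe — and concatenate.

qeqeqeeeeqeqeqeqeeeeqeqeqeqeeeeqe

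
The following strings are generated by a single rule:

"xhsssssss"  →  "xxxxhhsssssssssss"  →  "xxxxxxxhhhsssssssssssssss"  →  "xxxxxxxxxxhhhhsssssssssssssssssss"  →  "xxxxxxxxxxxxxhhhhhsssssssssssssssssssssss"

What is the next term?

xxxxxxxxxxxxxxxxhhhhhhsssssssssssssssssssssssssss

Each string has the form x^{3n-2} h^{n} s^{4n+3} (n = 1, 2, …).
For the next term, n = 6, so the run lengths are 16, 6, 27.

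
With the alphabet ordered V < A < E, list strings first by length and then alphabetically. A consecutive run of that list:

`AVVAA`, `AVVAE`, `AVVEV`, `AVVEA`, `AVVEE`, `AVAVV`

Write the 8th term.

AVAVE

Stepping forward 2 times from AVAVV: AVAVV → AVAVA, then the target.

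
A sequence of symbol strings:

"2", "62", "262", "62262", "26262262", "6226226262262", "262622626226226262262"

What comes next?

Each term (from the third on) is the two preceding terms concatenated in order: term 3 = 2·62 = 262.
The next term joins 6226226262262 and 262622626226226262262.

6226226262262262622626226226262262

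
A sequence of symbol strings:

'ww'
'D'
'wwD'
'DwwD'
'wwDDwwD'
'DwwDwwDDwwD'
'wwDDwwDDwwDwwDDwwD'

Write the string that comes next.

DwwDwwDDwwDwwDDwwDDwwDwwDDwwD

This is a Fibonacci-style word recurrence s(k) = s(k−2)·s(k−1): e.g. ww·D = wwD.
Continuing: DwwDwwDDwwD · wwDDwwDDwwDwwDDwwD gives term 8.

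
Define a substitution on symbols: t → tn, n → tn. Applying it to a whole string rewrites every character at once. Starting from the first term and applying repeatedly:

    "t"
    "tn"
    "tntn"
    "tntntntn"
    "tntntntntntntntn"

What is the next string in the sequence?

tntntntntntntntntntntntntntntntn

φ(tntntntntntntntn) expands symbol-by-symbol to tn tn tn tn tn tn tn tn tn tn tn tn tn tn tn tn; joining the 16 pieces gives the next term.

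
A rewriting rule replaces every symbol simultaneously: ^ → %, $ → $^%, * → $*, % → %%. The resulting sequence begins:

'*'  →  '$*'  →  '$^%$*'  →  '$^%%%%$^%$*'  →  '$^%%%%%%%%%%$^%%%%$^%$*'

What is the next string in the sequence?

Applying the rule to each of the 23 symbols of $^%%%%%%%%%%$^%%%%$^%$* gives the pieces $^% % %% %% %% %% %% %% %% %% %% %% $^% % %% %% %% %% $^% % %% $^% $*, which concatenate to the answer.

$^%%%%%%%%%%%%%%%%%%%%%%$^%%%%%%%%%%$^%%%%$^%$*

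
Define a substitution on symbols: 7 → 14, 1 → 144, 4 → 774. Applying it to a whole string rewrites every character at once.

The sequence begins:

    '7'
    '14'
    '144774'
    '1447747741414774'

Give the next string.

144774774141477414147741447741447741414774

Applying the rule to each of the 16 symbols of 1447747741414774 gives the pieces 144 774 774 14 14 774 14 14 774 144 774 144 774 14 14 774, which concatenate to the answer.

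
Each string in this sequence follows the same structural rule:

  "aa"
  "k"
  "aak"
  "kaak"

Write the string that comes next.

aakkaak

This is a Fibonacci-style word recurrence s(k) = s(k−2)·s(k−1): e.g. aa·k = aak.
The next term joins aak and kaak.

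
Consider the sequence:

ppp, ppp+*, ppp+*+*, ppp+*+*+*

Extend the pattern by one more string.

The strings grow by a fixed suffix +* each time.
So the next term is ppp+*+*+*·+*.

ppp+*+*+*+*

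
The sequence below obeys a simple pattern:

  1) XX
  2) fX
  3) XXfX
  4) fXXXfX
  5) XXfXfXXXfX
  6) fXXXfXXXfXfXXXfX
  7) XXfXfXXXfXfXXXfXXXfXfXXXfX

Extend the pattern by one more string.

This is a Fibonacci-style word recurrence s(k) = s(k−2)·s(k−1): e.g. XX·fX = XXfX.
So term 8 is fXXXfXXXfXfXXXfX·XXfXfXXXfXfXXXfXXXfXfXXXfX.

fXXXfXXXfXfXXXfXXXfXfXXXfXfXXXfXXXfXfXXXfX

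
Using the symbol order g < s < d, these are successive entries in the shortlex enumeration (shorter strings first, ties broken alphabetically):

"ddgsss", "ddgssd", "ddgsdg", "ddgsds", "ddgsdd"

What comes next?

Treat ddgsdd as a base-3 numeral over the given alphabet and add one, carrying through any trailing d's.

ddgdgg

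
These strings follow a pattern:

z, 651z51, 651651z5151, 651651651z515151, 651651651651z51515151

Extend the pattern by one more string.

651651651651651z5151515151

s(k+1) = 651·s(k)·51, so each term gains 651 as a prefix and 51 as a suffix.
So the next term is 651·651651651651z51515151·51.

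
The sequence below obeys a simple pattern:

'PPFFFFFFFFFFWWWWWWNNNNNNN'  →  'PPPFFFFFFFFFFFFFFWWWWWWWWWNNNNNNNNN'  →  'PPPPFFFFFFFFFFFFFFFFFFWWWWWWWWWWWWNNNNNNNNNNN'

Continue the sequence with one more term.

PPPPPFFFFFFFFFFFFFFFFFFFFFFWWWWWWWWWWWWWWWNNNNNNNNNNNNN

The n-th term is n P's then 4n+2 F's then 3n W's then 2n+3 N's, where the shown terms are n = 2, 3, 4.
At n = 5 the blocks have lengths 5, 22, 15, 13.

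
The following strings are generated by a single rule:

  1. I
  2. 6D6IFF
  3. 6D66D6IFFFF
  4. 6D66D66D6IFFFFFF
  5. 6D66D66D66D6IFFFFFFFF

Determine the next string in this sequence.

Every step adds 6D6 to the front and FF to the end of the previous string.
Applying this once more to 6D66D66D66D6IFFFFFFFF:

6D66D66D66D66D6IFFFFFFFFFF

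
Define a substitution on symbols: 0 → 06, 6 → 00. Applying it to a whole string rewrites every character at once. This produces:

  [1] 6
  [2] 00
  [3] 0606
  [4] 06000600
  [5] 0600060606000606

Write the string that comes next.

06000606060006000600060606000600

Applying the rule to each of the 16 symbols of 0600060606000606 gives the pieces 06 00 06 06 06 00 06 00 06 00 06 06 06 00 06 00, which concatenate to the answer.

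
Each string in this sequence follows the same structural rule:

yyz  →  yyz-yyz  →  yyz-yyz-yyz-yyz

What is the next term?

s(k+1) = s(k)·-·s(k) — each term doubles the last with '-' between the halves.
So the next term is two copies of yyz-yyz-yyz-yyz with '-' between the halves.

yyz-yyz-yyz-yyz-yyz-yyz-yyz-yyz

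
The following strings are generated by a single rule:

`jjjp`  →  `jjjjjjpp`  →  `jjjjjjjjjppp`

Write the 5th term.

jjjjjjjjjjjjjjjppppp

Term n consists of 3n j's, followed by n p's (n = 1, 2, …).
Setting n = 5 gives 15, 5 characters in each block.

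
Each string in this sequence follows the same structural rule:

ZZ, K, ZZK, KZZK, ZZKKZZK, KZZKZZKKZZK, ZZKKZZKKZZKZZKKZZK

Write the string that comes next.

KZZKZZKKZZKZZKKZZKKZZKZZKKZZK

From term 3 onward, concatenate the second-to-last term with the last: ZZ·K = ZZK, K·ZZK = KZZK, …
The next term joins KZZKZZKKZZK and ZZKKZZKKZZKZZKKZZK.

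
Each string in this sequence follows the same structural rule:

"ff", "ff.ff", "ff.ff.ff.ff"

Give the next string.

ff.ff.ff.ff.ff.ff.ff.ff

Every step duplicates the string with '.' between the halves.
So the next term is two copies of ff.ff.ff.ff with '.' between the halves.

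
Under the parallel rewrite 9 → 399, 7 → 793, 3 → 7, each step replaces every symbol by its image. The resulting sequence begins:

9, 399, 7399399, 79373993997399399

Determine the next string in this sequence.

Applying the rule to each of the 17 symbols of 79373993997399399 gives the pieces 793 399 7 793 7 399 399 7 399 399 793 7 399 399 7 399 399, which concatenate to the answer.

79339977937399399739939979373993997399399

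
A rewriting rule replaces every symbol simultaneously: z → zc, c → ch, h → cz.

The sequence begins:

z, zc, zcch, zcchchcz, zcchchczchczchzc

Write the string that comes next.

zcchchczchczchzcchczchzcchczzcch

Applying the rule to each of the 16 symbols of zcchchczchczchzc gives the pieces zc ch ch cz ch cz ch zc ch cz ch zc ch cz zc ch, which concatenate to the answer.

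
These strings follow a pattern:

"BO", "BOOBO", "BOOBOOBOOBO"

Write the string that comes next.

BOOBOOBOOBOOBOOBOOBOOBO

s(k+1) = s(k)·O·s(k) — each term doubles the last with 'O' between the halves.
So the next term is two copies of BOOBOOBOOBO with 'O' between the halves.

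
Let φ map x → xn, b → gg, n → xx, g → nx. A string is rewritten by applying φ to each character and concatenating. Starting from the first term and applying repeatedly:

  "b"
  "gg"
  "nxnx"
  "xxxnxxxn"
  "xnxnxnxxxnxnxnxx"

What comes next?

xnxxxnxxxnxxxnxnxnxxxnxxxnxxxnxn

Applying the rule to each of the 16 symbols of xnxnxnxxxnxnxnxx gives the pieces xn xx xn xx xn xx xn xn xn xx xn xx xn xx xn xn, which concatenate to the answer.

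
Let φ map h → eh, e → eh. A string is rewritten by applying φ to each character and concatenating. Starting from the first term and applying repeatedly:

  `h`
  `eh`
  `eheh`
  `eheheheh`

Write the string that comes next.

eheheheheheheheh

Apply φ to eheheheh symbol by symbol: e→eh, h→eh, e→eh, h→eh, e→eh, h→eh, e→eh, h→eh; joined: eh eh eh eh eh eh eh eh.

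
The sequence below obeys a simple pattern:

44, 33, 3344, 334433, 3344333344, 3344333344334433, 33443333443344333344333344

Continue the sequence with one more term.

From term 3 onward, concatenate the last term with the second-to-last: 33·44 = 3344, 3344·33 = 334433, …
The next term joins 33443333443344333344333344 and 3344333344334433.

334433334433443333443333443344333344334433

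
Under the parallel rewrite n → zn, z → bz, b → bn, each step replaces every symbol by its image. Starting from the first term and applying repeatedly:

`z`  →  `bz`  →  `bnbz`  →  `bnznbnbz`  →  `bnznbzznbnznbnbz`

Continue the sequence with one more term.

Applying the rule to each of the 16 symbols of bnznbzznbnznbnbz gives the pieces bn zn bz zn bn bz bz zn bn zn bz zn bn zn bn bz, which concatenate to the answer.

bnznbzznbnbzbzznbnznbzznbnznbnbz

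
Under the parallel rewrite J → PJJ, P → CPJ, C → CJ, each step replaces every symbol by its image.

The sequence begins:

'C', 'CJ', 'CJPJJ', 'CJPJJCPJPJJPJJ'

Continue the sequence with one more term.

CJPJJCPJPJJPJJCJCPJPJJCPJPJJPJJCPJPJJPJJ

Applying the rule to each of the 14 symbols of CJPJJCPJPJJPJJ gives the pieces CJ PJJ CPJ PJJ PJJ CJ CPJ PJJ CPJ PJJ PJJ CPJ PJJ PJJ, which concatenate to the answer.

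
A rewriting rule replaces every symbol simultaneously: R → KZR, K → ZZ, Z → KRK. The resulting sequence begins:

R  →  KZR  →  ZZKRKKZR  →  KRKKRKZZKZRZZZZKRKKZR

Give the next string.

ZZKZRZZZZKZRZZKRKKRKZZKRKKZRKRKKRKKRKKRKZZKZRZZZZKRKKZR

Replace each of the 21 characters of KRKKRKZZKZRZZZZKRKKZR in place — ZZ KZR ZZ ZZ KZR ZZ KRK KRK ZZ KRK KZR KRK KRK KRK KRK ZZ KZR ZZ ZZ KRK KZR — and concatenate.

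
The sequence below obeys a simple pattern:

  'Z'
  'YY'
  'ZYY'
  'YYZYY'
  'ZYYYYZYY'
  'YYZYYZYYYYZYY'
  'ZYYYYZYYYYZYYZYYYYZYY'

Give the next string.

YYZYYZYYYYZYYZYYYYZYYYYZYYZYYYYZYY

This is a Fibonacci-style word recurrence s(k) = s(k−2)·s(k−1): e.g. Z·YY = ZYY.
So term 8 is YYZYYZYYYYZYY·ZYYYYZYYYYZYYZYYYYZYY.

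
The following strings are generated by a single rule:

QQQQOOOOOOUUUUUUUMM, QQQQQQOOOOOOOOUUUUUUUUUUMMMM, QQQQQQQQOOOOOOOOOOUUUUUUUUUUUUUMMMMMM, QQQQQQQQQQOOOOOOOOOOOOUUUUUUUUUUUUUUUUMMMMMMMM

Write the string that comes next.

QQQQQQQQQQQQOOOOOOOOOOOOOOUUUUUUUUUUUUUUUUUUUMMMMMMMMMM

Reading off run lengths: Q runs 4, 6, 8, 10; O runs 6, 8, 10, 12; U runs 7, 10, 13, 16; M runs 2, 4, 6, 8 — each is linear in n, where the shown terms are n = 2, 3, 4, 5.
Setting n = 6 gives 12, 14, 19, 10 characters in each block.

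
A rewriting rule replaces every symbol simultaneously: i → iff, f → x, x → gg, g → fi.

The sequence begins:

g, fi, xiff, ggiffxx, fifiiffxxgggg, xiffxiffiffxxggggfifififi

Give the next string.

Replace each of the 25 characters of xiffxiffiffxxggggfifififi in place — gg iff x x gg iff x x iff x x gg gg fi fi fi fi x iff x iff x iff x iff — and concatenate.

ggiffxxggiffxxiffxxggggfifififixiffxiffxiffxiff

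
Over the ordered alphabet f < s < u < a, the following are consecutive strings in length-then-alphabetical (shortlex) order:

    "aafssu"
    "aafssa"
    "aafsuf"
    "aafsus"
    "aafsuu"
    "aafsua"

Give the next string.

The successor of aafsua increments the rightmost position that isn't already a and resets every position after it to f.

aafsaf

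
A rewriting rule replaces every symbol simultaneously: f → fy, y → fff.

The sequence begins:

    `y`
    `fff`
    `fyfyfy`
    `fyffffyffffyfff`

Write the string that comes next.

φ(fyffffyffffyfff) expands symbol-by-symbol to fy fff fy fy fy fy fff fy fy fy fy fff fy fy fy; joining the 15 pieces gives the next term.

fyffffyfyfyfyffffyfyfyfyffffyfyfy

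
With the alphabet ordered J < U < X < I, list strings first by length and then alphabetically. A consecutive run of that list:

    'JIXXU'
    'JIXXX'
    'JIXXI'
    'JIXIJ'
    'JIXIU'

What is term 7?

JIXII

Continuing the enumeration 2 steps past JIXIU: JIXIU → JIXIX → (answer).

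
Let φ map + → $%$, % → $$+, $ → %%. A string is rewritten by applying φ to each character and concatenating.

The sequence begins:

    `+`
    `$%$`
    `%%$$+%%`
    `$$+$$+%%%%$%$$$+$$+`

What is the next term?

Rewriting the 19 symbols of $$+$$+%%%%$%$$$+$$+ one by one yields %% %% $%$ %% %% $%$ $$+ $$+ $$+ $$+ %% $$+ %% %% %% $%$ %% %% $%$; concatenated:

%%%%$%$%%%%$%$$$+$$+$$+$$+%%$$+%%%%%%$%$%%%%$%$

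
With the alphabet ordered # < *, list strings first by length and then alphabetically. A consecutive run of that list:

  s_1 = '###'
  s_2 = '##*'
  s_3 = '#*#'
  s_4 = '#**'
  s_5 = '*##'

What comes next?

Find the rightmost character of *## below *, bump it to the next letter, and reset everything to its right to #.

*#*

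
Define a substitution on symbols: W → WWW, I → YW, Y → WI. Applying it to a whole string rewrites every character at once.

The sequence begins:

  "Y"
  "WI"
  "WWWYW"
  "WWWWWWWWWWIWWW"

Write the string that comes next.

WWWWWWWWWWWWWWWWWWWWWWWWWWWWWWYWWWWWWWWWW

φ(WWWWWWWWWWIWWW) expands symbol-by-symbol to WWW WWW WWW WWW WWW WWW WWW WWW WWW WWW YW WWW WWW WWW; joining the 14 pieces gives the next term.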